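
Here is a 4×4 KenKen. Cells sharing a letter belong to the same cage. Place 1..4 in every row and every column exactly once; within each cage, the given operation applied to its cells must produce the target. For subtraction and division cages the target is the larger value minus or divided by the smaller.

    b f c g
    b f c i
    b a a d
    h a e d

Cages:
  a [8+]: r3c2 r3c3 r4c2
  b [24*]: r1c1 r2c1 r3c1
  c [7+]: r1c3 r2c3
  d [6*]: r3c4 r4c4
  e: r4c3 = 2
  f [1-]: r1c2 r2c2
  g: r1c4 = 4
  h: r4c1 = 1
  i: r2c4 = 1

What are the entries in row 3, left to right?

Cage g is given; hence r1c4 = 4.
I is a freebie, leaving r2c4 = 1.
Cage h is given, which forces r4c1 = 1.
Cage e is a single given cell, leaving r4c3 = 2.
Row 4 now contains 2; hence r4c4 = 3.
Row 1 now contains 4, which forces r1c3 = 3.
The two cells of cage c must have sum 7, which forces r2c3 = 4.
Column 3 now contains 3, leaving r3c3 = 1.
3 is placed in column 4; hence r3c4 = 2.
Row 4 now contains 3, so r4c2 = 4.
Row 1 now contains 3; hence r1c1 = 2.
2 is placed in row 1, which forces r1c2 = 1.
The 3 cells of cage b must have product 24, so r2c1 = 3.
Row 2 now contains 3, which forces r2c2 = 2.
Cage b needs product 24; hence r3c1 = 4.
1 is placed in row 3, which forces r3c2 = 3.
The full grid is 2 1 3 4 / 3 2 4 1 / 4 3 1 2 / 1 4 2 3.

4 3 1 2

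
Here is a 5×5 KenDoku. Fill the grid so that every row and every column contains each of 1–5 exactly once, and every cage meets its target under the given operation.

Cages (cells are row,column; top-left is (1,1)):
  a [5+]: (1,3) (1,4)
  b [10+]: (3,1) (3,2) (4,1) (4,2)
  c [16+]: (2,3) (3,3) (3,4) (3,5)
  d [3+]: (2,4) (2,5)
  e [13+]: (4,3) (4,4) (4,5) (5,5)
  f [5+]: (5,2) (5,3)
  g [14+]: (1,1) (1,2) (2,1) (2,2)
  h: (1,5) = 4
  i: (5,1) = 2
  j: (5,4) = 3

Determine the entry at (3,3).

5

Cage h is given; hence (1,5) = 4.
Cage i is given, which forces (5,1) = 2.
Cage j is a single given cell; hence (5,4) = 3.
Cage a's pair has sum 5; hence (1,3) = 3.
The two cells of cage a must have sum 5; hence (1,4) = 2.
Column 4 already has 2, which forces (2,4) = 1.
1 is placed in row 2, so (2,5) = 2.
Cage c needs sum 16, which forces (3,4) = 4.
Column 4 already has 4, leaving (4,4) = 5.
Row 2 needs a 4, and only (2,3) is open for it.
The 4 cells of cage c must have sum 16, so (3,3) = 5.
The 4 cells of cage c must have sum 16, which forces (3,5) = 3.
Column 3 already has 4; hence (4,3) = 2.
Cage e needs sum 13, which forces (4,5) = 1.
Cage f's pair has sum 5; hence (5,2) = 4.
Column 3 already has 4, leaving (5,3) = 1.
The 4 cells of cage e must have sum 13, which forces (5,5) = 5.
Row 3 already has 3, so (3,1) = 1.
Cage b needs sum 10, so (3,2) = 2.
The 4 cells of cage b must have sum 10, so (4,1) = 4.
4 is placed in column 2, leaving (4,2) = 3.
Column 1 now contains 1; hence (1,1) = 5.
The 4 cells of cage g must have sum 14, so (1,2) = 1.
Cage g needs sum 14, leaving (2,1) = 3.
3 is placed in column 2, which forces (2,2) = 5.
The full grid is 5 1 3 2 4 / 3 5 4 1 2 / 1 2 5 4 3 / 4 3 2 5 1 / 2 4 1 3 5.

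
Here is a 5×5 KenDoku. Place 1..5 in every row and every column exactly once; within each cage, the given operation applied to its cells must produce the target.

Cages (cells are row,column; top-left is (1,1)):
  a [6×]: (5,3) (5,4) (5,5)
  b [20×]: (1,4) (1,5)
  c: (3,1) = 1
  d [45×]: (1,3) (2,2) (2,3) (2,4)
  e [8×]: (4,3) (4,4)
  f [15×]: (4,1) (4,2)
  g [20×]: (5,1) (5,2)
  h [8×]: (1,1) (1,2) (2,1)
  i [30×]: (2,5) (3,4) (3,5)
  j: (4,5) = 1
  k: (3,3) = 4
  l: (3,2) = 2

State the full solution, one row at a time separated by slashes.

Cage d needs product 45, leaving (1,3) = 3.
Cage c is a single given cell, which forces (3,1) = 1.
Cage l is a single given cell, so (3,2) = 2.
Cage k is given, which forces (3,3) = 4.
Column 3 now contains 4, so (4,3) = 2.
2 is placed in row 4, which forces (4,4) = 4.
Cage j is given, so (4,5) = 1.
2 is placed in column 3, leaving (5,3) = 1.
The 3 cells of cage h must have product 8, leaving (1,2) = 1.
4 is placed in column 4; hence (1,4) = 5.
Cage b needs two cells with product 20, leaving (1,5) = 4.
Column 2 already has 1; hence (2,2) = 3.
Column 3 already has 1, so (2,3) = 5.
Row 2 already has 3, so (2,4) = 1.
Cage i has product 30, which forces (2,5) = 2.
Column 4 already has 5, so (3,4) = 3.
3 is placed in row 3, leaving (3,5) = 5.
Column 2 now contains 3; hence (4,2) = 5.
Column 2 now contains 5, leaving (5,2) = 4.
Column 4 now contains 3; hence (5,4) = 2.
Column 5 now contains 2, leaving (5,5) = 3.
4 is placed in row 1, leaving (1,1) = 2.
Row 2 now contains 2, so (2,1) = 4.
Row 4 now contains 5; hence (4,1) = 3.
Row 5 now contains 4, so (5,1) = 5.

2 1 3 5 4 / 4 3 5 1 2 / 1 2 4 3 5 / 3 5 2 4 1 / 5 4 1 2 3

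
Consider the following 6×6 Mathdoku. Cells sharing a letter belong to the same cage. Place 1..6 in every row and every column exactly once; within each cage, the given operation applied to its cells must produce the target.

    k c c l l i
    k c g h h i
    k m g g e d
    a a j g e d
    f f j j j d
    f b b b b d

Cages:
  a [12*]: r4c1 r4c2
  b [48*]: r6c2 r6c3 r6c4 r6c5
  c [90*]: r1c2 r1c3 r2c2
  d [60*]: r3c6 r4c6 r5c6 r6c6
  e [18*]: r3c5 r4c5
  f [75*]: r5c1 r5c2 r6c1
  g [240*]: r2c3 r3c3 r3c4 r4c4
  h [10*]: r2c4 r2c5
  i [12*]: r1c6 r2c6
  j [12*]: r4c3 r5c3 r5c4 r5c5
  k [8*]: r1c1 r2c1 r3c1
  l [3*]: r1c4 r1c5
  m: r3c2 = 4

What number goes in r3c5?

Cage m is a single given cell, so r3c2 = 4.
The 3 cells of cage f must have product 75, so r5c1 = 3.
The 3 cells of cage f must have product 75, which forces r5c2 = 5.
Cage f needs product 75; hence r6c1 = 5.
Cage c needs product 90, which forces r1c3 = 5.
Cage j needs product 12, so r4c3 = 1.
In row 2, 1 can only go at r2c1, so r2c1 = 1.
Cage k has product 8, so r1c1 = 4.
Column 1 already has 1, so r3c1 = 2.
Column 1 already has 2; hence r4c1 = 6.
Row 4 now contains 6; hence r4c5 = 3.
Cage l needs two cells with product 3, which forces r1c4 = 3.
Column 5 now contains 3, so r1c5 = 1.
Cage g has product 240, so r3c4 = 5.
Column 5 now contains 3; hence r3c5 = 6.
3 is placed in row 4; hence r4c2 = 2.
Row 4 now contains 2, which forces r4c4 = 4.
Row 4 now contains 4, which forces r4c6 = 5.
Column 5 already has 6, which forces r5c5 = 2.
2 is placed in column 5; hence r6c5 = 4.
Row 1 already has 3, so r1c2 = 6.
Row 1 already has 6, so r1c6 = 2.
Cage c needs product 90, which forces r2c2 = 3.
Cage g has product 240, so r2c3 = 4.
Column 4 already has 5; hence r2c4 = 2.
2 is placed in column 5, which forces r2c5 = 5.
2 is placed in column 6, which forces r2c6 = 6.
Row 3 now contains 6; hence r3c3 = 3.
3 is placed in row 3, leaving r3c6 = 1.
Row 5 now contains 2, leaving r5c3 = 6.
Cage j needs product 12, which forces r5c4 = 1.
Column 6 already has 6; hence r5c6 = 4.
Column 2 already has 6; hence r6c2 = 1.
Column 3 already has 6, which forces r6c3 = 2.
1 is placed in column 4, which forces r6c4 = 6.
Column 6 already has 1, leaving r6c6 = 3.
Completed grid: 4 6 5 3 1 2 / 1 3 4 2 5 6 / 2 4 3 5 6 1 / 6 2 1 4 3 5 / 3 5 6 1 2 4 / 5 1 2 6 4 3.

6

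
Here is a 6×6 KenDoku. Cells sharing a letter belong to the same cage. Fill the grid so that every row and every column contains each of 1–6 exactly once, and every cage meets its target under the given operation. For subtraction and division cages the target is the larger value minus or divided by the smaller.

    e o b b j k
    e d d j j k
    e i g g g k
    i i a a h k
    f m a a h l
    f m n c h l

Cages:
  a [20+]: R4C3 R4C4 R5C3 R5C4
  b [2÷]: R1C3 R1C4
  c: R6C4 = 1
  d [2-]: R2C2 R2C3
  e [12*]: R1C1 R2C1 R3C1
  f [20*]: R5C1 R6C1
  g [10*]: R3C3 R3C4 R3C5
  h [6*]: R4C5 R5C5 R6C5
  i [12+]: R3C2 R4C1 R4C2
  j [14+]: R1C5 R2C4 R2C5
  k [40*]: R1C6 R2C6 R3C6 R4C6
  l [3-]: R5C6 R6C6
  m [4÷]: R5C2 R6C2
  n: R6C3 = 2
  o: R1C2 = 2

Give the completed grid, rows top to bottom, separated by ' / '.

Cage o is a single given cell, which forces R1C2 = 2.
Cage n is a single given cell, leaving R6C3 = 2.
C is a freebie, which forces R6C4 = 1.
Row 6 already has 1; hence R6C5 = 3.
Cage m needs two cells with quotient 4; hence R5C2 = 1.
Row 5 already has 1, so R5C5 = 2.
2 is placed in row 5; hence R5C6 = 3.
Row 6 already has 1; hence R6C2 = 4.
Cage g needs product 10, leaving R3C4 = 2.
Column 5 already has 2, so R4C5 = 1.
Cage f's pair has product 20, leaving R5C1 = 4.
4 is placed in row 6, which forces R6C1 = 5.
The two cells of cage l must have difference 3; hence R6C6 = 6.
Cage e needs product 12, so R2C1 = 2.
Cage i has sum 12, which forces R3C2 = 3.
Cage g has product 10; hence R3C3 = 1.
Column 5 now contains 1; hence R3C5 = 5.
Row 3 now contains 5, so R3C6 = 4.
Column 1 already has 4; hence R4C1 = 3.
Cage i has sum 12, so R4C2 = 6.
Cage e has product 12; hence R1C1 = 1.
Cage j has sum 14, so R1C5 = 4.
Row 1 now contains 1, which forces R1C6 = 5.
Column 2 now contains 6, leaving R2C2 = 5.
Cage d needs two cells with difference 2, leaving R2C3 = 3.
Cage j needs sum 14, so R2C4 = 4.
Cage j has sum 14, leaving R2C5 = 6.
Column 6 already has 5; hence R2C6 = 1.
Row 3 already has 1, which forces R3C1 = 6.
4 is placed in column 4, leaving R4C4 = 5.
Cage k needs product 40, leaving R4C6 = 2.
Column 4 already has 5, which forces R5C4 = 6.
Column 3 already has 3, which forces R1C3 = 6.
Column 4 already has 6, leaving R1C4 = 3.
5 is placed in row 4; hence R4C3 = 4.
Row 5 already has 6, so R5C3 = 5.

1 2 6 3 4 5 / 2 5 3 4 6 1 / 6 3 1 2 5 4 / 3 6 4 5 1 2 / 4 1 5 6 2 3 / 5 4 2 1 3 6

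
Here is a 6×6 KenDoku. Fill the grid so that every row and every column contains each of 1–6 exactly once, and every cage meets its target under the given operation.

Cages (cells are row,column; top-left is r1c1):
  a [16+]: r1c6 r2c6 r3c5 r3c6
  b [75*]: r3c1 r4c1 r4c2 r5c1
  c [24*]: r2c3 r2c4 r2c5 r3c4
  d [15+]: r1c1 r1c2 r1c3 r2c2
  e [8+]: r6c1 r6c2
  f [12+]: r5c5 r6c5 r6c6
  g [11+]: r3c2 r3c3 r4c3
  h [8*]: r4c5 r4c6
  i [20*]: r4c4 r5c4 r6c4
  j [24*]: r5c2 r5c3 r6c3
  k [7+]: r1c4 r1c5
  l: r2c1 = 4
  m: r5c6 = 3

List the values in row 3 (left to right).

Cage l is a single given cell, so r2c1 = 4.
Cage b has product 75; hence r4c2 = 5.
Cage m is given, which forces r5c6 = 3.
Row 2 needs a 5, and only r2c6 is open for it.
The only place for 6 in row 4 is r4c3.
Row 4 needs a 3, and only r4c1 is open for it.
Row 4 needs a 1, and only r4c4 is open for it.
The only place for 5 in column 3 is r1c3.
Cage c needs product 24, leaving r2c4 = 6.
{4, 5} are confined to r5c4 and r6c4 in column 4, which forces r3c4 = 2.
Column 4 already has 6; hence r1c4 = 3.
The two cells of cage k must have sum 7, which forces r1c5 = 4.
Column 5 now contains 4, which forces r4c5 = 2.
Row 4 already has 2, leaving r4c6 = 4.
Cage a needs sum 16; hence r1c6 = 2.
Cage c needs product 24, so r2c3 = 2.
2 is placed in column 5, so r2c5 = 1.
The 4 cells of cage a must have sum 16, which forces r3c5 = 3.
The 4 cells of cage a must have sum 16, leaving r3c6 = 6.
6 is placed in column 6, leaving r6c6 = 1.
Row 1 now contains 2, so r1c1 = 6.
Cage d has sum 15, which forces r1c2 = 1.
2 is placed in row 2, leaving r2c2 = 3.
Column 2 now contains 1, which forces r3c2 = 4.
Row 3 now contains 4, which forces r3c3 = 1.
Column 3 already has 1, which forces r5c3 = 4.
4 is placed in row 5; hence r5c4 = 5.
Row 5 now contains 5, so r5c5 = 6.
Column 1 now contains 6, so r6c1 = 2.
Row 6 already has 2; hence r6c2 = 6.
Column 3 already has 4, so r6c3 = 3.
Column 4 now contains 5, which forces r6c4 = 4.
Column 5 already has 6; hence r6c5 = 5.
Row 3 already has 1, leaving r3c1 = 5.
Row 5 now contains 5, which forces r5c1 = 1.
Row 5 already has 6, so r5c2 = 2.
Completed grid: 6 1 5 3 4 2 / 4 3 2 6 1 5 / 5 4 1 2 3 6 / 3 5 6 1 2 4 / 1 2 4 5 6 3 / 2 6 3 4 5 1.

5 4 1 2 3 6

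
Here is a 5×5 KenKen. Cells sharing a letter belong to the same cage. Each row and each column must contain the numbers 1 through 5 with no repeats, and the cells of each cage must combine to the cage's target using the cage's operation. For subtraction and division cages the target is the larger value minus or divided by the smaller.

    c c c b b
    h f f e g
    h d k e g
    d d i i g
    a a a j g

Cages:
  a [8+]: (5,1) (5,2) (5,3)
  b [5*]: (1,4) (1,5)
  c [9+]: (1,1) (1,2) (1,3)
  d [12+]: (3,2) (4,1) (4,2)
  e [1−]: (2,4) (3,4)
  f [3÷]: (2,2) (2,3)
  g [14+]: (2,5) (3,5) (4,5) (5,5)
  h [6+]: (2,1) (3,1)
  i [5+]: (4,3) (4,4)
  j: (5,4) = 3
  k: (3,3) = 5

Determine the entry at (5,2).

5

Cage k is a single given cell, so (3,3) = 5.
Cage j is given, so (5,4) = 3.
In row 5, 4 can only go at (5,5), so (5,5) = 4.
Row 2 needs a 4, and only (2,1) is open for it.
The two cells of cage h must have sum 6, which forces (3,1) = 2.
Row 3 already has 2, so (3,5) = 3.
3 is placed in row 3, which forces (3,2) = 4.
Row 3 already has 4, leaving (3,4) = 1.
1 is placed in column 4; hence (1,4) = 5.
Cage b's pair has product 5, which forces (1,5) = 1.
Cage e's pair has difference 1, leaving (2,4) = 2.
2 is placed in row 2, leaving (2,5) = 5.
2 is placed in column 4; hence (4,4) = 4.
5 is placed in column 5, so (4,5) = 2.
1 is placed in row 1, leaving (1,1) = 3.
Cage c has sum 9, so (1,2) = 2.
Cage c has sum 9; hence (1,3) = 4.
3 is placed in column 1, which forces (4,1) = 5.
Row 4 already has 5, so (4,2) = 3.
Cage i needs two cells with sum 5, so (4,3) = 1.
5 is placed in column 1, which forces (5,1) = 1.
Row 5 already has 1, which forces (5,2) = 5.
Column 3 already has 1, so (5,3) = 2.
3 is placed in column 2, so (2,2) = 1.
Column 3 already has 1; hence (2,3) = 3.
The full grid is 3 2 4 5 1 / 4 1 3 2 5 / 2 4 5 1 3 / 5 3 1 4 2 / 1 5 2 3 4.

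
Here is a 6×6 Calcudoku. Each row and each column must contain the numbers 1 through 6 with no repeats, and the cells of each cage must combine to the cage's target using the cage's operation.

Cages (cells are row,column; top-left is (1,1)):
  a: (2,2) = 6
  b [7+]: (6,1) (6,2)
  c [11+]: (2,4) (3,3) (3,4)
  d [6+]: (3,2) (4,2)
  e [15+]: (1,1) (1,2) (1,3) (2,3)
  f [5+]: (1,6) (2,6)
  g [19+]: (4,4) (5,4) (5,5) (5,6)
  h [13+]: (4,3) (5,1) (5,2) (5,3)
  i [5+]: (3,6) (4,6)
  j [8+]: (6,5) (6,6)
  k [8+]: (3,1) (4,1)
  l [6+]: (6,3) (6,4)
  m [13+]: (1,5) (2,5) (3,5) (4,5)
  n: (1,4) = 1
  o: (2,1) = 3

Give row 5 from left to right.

1 4 3 2 6 5

Cage n is a single given cell, which forces (1,4) = 1.
O is a freebie, leaving (2,1) = 3.
Cage a is a single given cell, leaving (2,2) = 6.
The only place for 1 in column 1 is (5,1).
In row 6, 1 can only go at (6,3), so (6,3) = 1.
Cage l's pair has sum 6, leaving (6,4) = 5.
Row 6 already has 5; hence (6,1) = 4.
The two cells of cage b must have sum 7, leaving (6,2) = 3.
4 is placed in column 1, so (1,1) = 5.
In column 6, 5 can only go at (5,6), so (5,6) = 5.
Row 5 needs a 3, and only (5,3) is open for it.
Cage h needs sum 13, which forces (4,3) = 5.
The 4 cells of cage h must have sum 13, which forces (5,2) = 4.
Row 5 already has 4, leaving (5,5) = 6.
Column 5 now contains 6, which forces (6,5) = 2.
2 is placed in row 6, so (6,6) = 6.
Column 2 already has 4, so (1,2) = 2.
Cage e has sum 15; hence (1,3) = 6.
Cage e needs sum 15, leaving (2,3) = 2.
Row 2 now contains 2, so (2,4) = 4.
Row 2 now contains 2; hence (2,6) = 1.
The two cells of cage d must have sum 6, leaving (3,2) = 5.
6 is placed in column 3, leaving (3,3) = 4.
The 3 cells of cage c must have sum 11, which forces (3,4) = 3.
3 is placed in row 3; hence (3,5) = 1.
3 is placed in row 3, which forces (3,6) = 2.
Cage d's pair has sum 6; hence (4,2) = 1.
Cage g has sum 19; hence (4,4) = 6.
Row 5 already has 6, which forces (5,4) = 2.
Cage f needs two cells with sum 5; hence (1,6) = 4.
Row 2 already has 1; hence (2,5) = 5.
2 is placed in row 3; hence (3,1) = 6.
Row 4 now contains 6; hence (4,1) = 2.
The two cells of cage i must have sum 5, leaving (4,6) = 3.
Row 1 now contains 4, which forces (1,5) = 3.
Row 4 now contains 3, so (4,5) = 4.
The full grid is 5 2 6 1 3 4 / 3 6 2 4 5 1 / 6 5 4 3 1 2 / 2 1 5 6 4 3 / 1 4 3 2 6 5 / 4 3 1 5 2 6.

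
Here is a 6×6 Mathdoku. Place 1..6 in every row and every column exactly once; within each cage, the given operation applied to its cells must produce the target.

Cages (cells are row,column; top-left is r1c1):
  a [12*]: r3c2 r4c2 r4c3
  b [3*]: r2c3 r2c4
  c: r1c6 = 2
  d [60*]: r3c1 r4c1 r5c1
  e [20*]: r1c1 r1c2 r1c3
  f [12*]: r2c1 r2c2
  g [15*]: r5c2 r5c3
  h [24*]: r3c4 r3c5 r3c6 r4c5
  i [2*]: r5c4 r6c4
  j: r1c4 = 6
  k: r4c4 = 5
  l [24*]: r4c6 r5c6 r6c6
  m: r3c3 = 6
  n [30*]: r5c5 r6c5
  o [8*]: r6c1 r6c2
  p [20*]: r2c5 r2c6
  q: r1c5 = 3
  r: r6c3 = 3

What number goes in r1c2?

5

J is a freebie; hence r1c4 = 6.
Q is a freebie, leaving r1c5 = 3.
C is a freebie, which forces r1c6 = 2.
M is a freebie, leaving r3c3 = 6.
Cage k is a single given cell, leaving r4c4 = 5.
R is a freebie, leaving r6c3 = 3.
Column 3 now contains 3, leaving r2c3 = 1.
The two cells of cage b must have product 3, so r2c4 = 3.
Cage g's pair has product 15; hence r5c2 = 3.
Column 3 now contains 3; hence r5c3 = 5.
5 is placed in row 5, leaving r5c5 = 6.
Column 5 now contains 6; hence r6c5 = 5.
Column 3 now contains 5, so r1c3 = 4.
Column 5 already has 5, so r2c5 = 4.
Cage p needs two cells with product 20, which forces r2c6 = 5.
Cage d has product 60, so r3c1 = 5.
Cage a has product 12, leaving r3c2 = 1.
1 is placed in row 3, which forces r3c5 = 2.
Cage h has product 24, so r3c6 = 3.
The 3 cells of cage a must have product 12; hence r4c2 = 6.
The 3 cells of cage a must have product 12, leaving r4c3 = 2.
Column 5 already has 2, so r4c5 = 1.
Row 4 now contains 1, which forces r4c6 = 4.
Column 6 now contains 4, so r5c6 = 1.
Column 6 already has 1, leaving r6c6 = 6.
Column 1 already has 5; hence r1c1 = 1.
Column 2 already has 1, which forces r1c2 = 5.
Cage f needs two cells with product 12, leaving r2c1 = 6.
Column 2 already has 6; hence r2c2 = 2.
Row 3 already has 2, which forces r3c4 = 4.
Row 4 now contains 6, leaving r4c1 = 3.
Cage d has product 60; hence r5c1 = 4.
Row 5 already has 1, leaving r5c4 = 2.
Column 1 already has 4; hence r6c1 = 2.
2 is placed in column 2; hence r6c2 = 4.
Cage i needs two cells with product 2, so r6c4 = 1.
Completed grid: 1 5 4 6 3 2 / 6 2 1 3 4 5 / 5 1 6 4 2 3 / 3 6 2 5 1 4 / 4 3 5 2 6 1 / 2 4 3 1 5 6.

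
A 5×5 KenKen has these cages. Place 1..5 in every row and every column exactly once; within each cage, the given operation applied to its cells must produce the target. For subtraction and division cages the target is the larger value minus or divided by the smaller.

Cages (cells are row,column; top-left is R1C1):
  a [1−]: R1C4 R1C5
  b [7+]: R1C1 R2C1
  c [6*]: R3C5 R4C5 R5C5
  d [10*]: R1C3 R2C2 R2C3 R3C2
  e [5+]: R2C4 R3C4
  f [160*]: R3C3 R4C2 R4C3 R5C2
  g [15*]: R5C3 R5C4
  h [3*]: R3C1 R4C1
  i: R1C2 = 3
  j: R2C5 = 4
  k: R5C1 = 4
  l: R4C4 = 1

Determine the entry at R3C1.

Cage i is given, leaving R1C2 = 3.
J is a freebie, leaving R2C5 = 4.
L is a freebie, leaving R4C4 = 1.
K is a freebie, which forces R5C1 = 4.
Cage h needs two cells with product 3; hence R3C1 = 1.
Cage f needs product 160, which forces R3C3 = 4.
1 is placed in row 4; hence R4C1 = 3.
Cage f needs product 160, which forces R4C2 = 4.
Row 4 already has 3; hence R4C5 = 2.
The 4 cells of cage d must have product 10, which forces R1C3 = 1.
1 is placed in row 1, leaving R1C5 = 5.
Cage d has product 10, so R2C2 = 1.
2 is placed in column 5, so R3C5 = 3.
Row 4 now contains 2; hence R4C3 = 5.
Cage f needs product 160; hence R5C2 = 2.
5 is placed in column 3, which forces R5C3 = 3.
3 is placed in row 5, which forces R5C4 = 5.
Cage c has product 6, so R5C5 = 1.
Row 1 already has 5, which forces R1C1 = 2.
Cage a needs two cells with difference 1, so R1C4 = 4.
Cage b's pair has sum 7, which forces R2C1 = 5.
5 is placed in column 3, so R2C3 = 2.
Cage e's pair has sum 5, leaving R2C4 = 3.
2 is placed in column 2, leaving R3C2 = 5.
Row 3 already has 3, so R3C4 = 2.
The full grid is 2 3 1 4 5 / 5 1 2 3 4 / 1 5 4 2 3 / 3 4 5 1 2 / 4 2 3 5 1.

1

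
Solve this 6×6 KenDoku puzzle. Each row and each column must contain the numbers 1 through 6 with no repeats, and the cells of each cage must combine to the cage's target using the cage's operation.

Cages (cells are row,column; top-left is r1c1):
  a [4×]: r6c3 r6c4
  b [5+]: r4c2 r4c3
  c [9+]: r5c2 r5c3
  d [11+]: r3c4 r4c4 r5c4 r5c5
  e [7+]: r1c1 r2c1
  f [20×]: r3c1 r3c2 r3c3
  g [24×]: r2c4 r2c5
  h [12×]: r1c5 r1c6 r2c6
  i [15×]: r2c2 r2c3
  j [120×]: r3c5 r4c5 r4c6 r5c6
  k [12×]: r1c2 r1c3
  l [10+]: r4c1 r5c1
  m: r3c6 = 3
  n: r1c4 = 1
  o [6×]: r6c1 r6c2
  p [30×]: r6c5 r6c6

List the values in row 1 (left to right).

Cage n is a single given cell, which forces r1c4 = 1.
Cage m is a single given cell, so r3c6 = 3.
1 is placed in column 4, leaving r6c4 = 4.
Column 4 already has 4, leaving r2c4 = 6.
Cage g's pair has product 24, leaving r2c5 = 4.
Cage h has product 12, leaving r2c6 = 1.
Cage d has sum 11, leaving r5c5 = 1.
4 is placed in row 6, which forces r6c3 = 1.
Row 1 needs a 5, and only r1c1 is open for it.
Cage e's pair has sum 7, leaving r2c1 = 2.
2 is placed in column 1, leaving r6c1 = 3.
Row 6 now contains 3; hence r6c2 = 2.
The only place for 6 in row 3 is r3c5.
Cage j has product 120, leaving r4c5 = 2.
Cage j needs product 120, leaving r4c6 = 5.
Cage j needs product 120; hence r5c6 = 2.
6 is placed in column 5, leaving r6c5 = 5.
Cage p's pair has product 30; hence r6c6 = 6.
2 is placed in column 5, which forces r1c5 = 3.
Column 6 now contains 6; hence r1c6 = 4.
Cage d needs sum 11; hence r3c4 = 2.
Cage b's pair has sum 5, leaving r4c2 = 1.
Row 4 already has 2, leaving r4c3 = 4.
Row 4 now contains 5, leaving r4c4 = 3.
The 4 cells of cage d must have sum 11; hence r5c4 = 5.
4 is placed in row 1, so r1c2 = 6.
4 is placed in row 1, which forces r1c3 = 2.
Cage f needs product 20, which forces r3c1 = 1.
Cage f has product 20, so r3c2 = 4.
4 is placed in column 3, which forces r3c3 = 5.
Row 4 now contains 4, so r4c1 = 6.
Cage l's pair has sum 10, leaving r5c1 = 4.
Column 2 already has 6; hence r5c2 = 3.
Row 5 already has 3, so r5c3 = 6.
Column 2 now contains 3, which forces r2c2 = 5.
Column 3 already has 5; hence r2c3 = 3.
Completed grid: 5 6 2 1 3 4 / 2 5 3 6 4 1 / 1 4 5 2 6 3 / 6 1 4 3 2 5 / 4 3 6 5 1 2 / 3 2 1 4 5 6.

5 6 2 1 3 4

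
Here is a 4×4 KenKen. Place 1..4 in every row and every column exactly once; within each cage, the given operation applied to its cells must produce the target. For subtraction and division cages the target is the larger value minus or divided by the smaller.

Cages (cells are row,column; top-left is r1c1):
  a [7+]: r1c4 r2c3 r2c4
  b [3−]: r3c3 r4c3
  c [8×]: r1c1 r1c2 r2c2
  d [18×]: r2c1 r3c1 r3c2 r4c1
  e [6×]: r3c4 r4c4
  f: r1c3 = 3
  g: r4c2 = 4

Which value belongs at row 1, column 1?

4

F is a freebie, so r1c3 = 3.
Cage d needs product 18, so r3c2 = 3.
Row 3 already has 3, leaving r3c4 = 2.
G is a freebie, so r4c2 = 4.
Row 4 now contains 4, so r4c3 = 1.
Column 4 already has 2, which forces r4c4 = 3.
The 3 cells of cage c must have product 8; hence r1c1 = 4.
Row 1 now contains 4; hence r1c4 = 1.
The 4 cells of cage d must have product 18, so r2c1 = 3.
Cage a has sum 7, leaving r2c3 = 2.
Column 4 now contains 1, which forces r2c4 = 4.
2 is placed in row 3, leaving r3c1 = 1.
Column 3 now contains 1, so r3c3 = 4.
Row 4 already has 3; hence r4c1 = 2.
Row 1 already has 1, which forces r1c2 = 2.
2 is placed in row 2; hence r2c2 = 1.
Filled in: 4 2 3 1 / 3 1 2 4 / 1 3 4 2 / 2 4 1 3.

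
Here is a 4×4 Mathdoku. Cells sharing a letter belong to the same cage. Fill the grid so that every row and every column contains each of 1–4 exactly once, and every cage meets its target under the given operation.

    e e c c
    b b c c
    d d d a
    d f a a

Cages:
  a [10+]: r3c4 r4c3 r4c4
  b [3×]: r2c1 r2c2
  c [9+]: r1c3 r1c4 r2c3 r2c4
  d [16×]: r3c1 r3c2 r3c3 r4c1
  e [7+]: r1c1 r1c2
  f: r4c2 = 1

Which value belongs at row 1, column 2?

4

Cage d has product 16; hence r4c1 = 2.
F is a freebie, so r4c2 = 1.
Row 4 now contains 2; hence r4c4 = 4.
Cage b needs two cells with product 3; hence r2c1 = 1.
Column 2 now contains 1; hence r2c2 = 3.
Row 2 already has 3, which forces r2c4 = 2.
Column 1 already has 1, so r3c1 = 4.
4 is placed in row 3, which forces r3c2 = 2.
Row 3 now contains 2, which forces r3c3 = 1.
4 is placed in column 4; hence r3c4 = 3.
4 is placed in row 4, so r4c3 = 3.
Column 1 already has 4; hence r1c1 = 3.
3 is placed in column 2, which forces r1c2 = 4.
Cage c needs sum 9, leaving r1c3 = 2.
3 is placed in column 4, which forces r1c4 = 1.
Row 2 already has 2, leaving r2c3 = 4.
Completed grid: 3 4 2 1 / 1 3 4 2 / 4 2 1 3 / 2 1 3 4.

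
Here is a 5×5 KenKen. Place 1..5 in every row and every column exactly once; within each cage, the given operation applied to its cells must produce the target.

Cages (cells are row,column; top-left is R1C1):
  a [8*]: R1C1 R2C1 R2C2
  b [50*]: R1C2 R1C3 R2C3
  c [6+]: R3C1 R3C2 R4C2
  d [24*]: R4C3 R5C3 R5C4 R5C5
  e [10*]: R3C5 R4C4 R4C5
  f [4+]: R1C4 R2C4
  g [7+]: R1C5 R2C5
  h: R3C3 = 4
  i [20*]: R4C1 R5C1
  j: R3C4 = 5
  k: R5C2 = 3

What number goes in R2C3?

5

Cage b needs product 50, leaving R1C2 = 5.
The 3 cells of cage b must have product 50, so R1C3 = 2.
Cage b needs product 50; hence R2C3 = 5.
H is a freebie; hence R3C3 = 4.
J is a freebie, so R3C4 = 5.
Cage k is a single given cell, leaving R5C2 = 3.
3 is placed in row 5, leaving R5C3 = 1.
The 3 cells of cage c must have sum 6, so R3C1 = 3.
Column 3 now contains 1, so R4C3 = 3.
Cage e needs product 10, leaving R4C5 = 5.
Row 4 now contains 5, leaving R4C1 = 4.
Cage i needs two cells with product 20, so R5C1 = 5.
Column 1 now contains 4, so R1C1 = 1.
Row 1 now contains 1, which forces R1C4 = 3.
3 is placed in row 1, so R1C5 = 4.
Cage a needs product 8, so R2C1 = 2.
Cage a needs product 8; hence R2C2 = 4.
Column 4 now contains 3, so R2C4 = 1.
4 is placed in column 5; hence R2C5 = 3.
Column 4 already has 1, leaving R4C4 = 2.
Column 4 now contains 2, which forces R5C4 = 4.
4 is placed in column 5, leaving R5C5 = 2.
Cage c needs sum 6; hence R3C2 = 2.
2 is placed in column 5, so R3C5 = 1.
2 is placed in row 4, so R4C2 = 1.
Filled in: 1 5 2 3 4 / 2 4 5 1 3 / 3 2 4 5 1 / 4 1 3 2 5 / 5 3 1 4 2.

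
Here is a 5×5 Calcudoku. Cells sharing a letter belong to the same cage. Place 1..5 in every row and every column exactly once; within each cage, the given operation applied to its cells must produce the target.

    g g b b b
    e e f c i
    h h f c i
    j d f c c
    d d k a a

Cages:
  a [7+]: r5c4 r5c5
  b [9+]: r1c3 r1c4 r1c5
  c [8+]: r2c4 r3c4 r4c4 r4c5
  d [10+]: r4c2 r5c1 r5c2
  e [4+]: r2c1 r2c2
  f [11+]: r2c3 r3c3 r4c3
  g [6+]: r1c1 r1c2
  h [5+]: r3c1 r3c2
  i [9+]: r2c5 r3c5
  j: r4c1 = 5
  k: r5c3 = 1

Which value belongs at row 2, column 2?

Cage j is a single given cell, so r4c1 = 5.
K is a freebie, leaving r5c3 = 1.
The only place for 3 in column 3 is r1c3.
Column 5 needs a 3, and only r5c5 is open for it.
Cage a needs two cells with sum 7; hence r5c4 = 4.
The 3 cells of cage d must have sum 10, so r4c2 = 3.
Row 4 already has 3, leaving r4c4 = 1.
Cage c has sum 8; hence r4c5 = 2.
Row 5 now contains 4, leaving r5c1 = 2.
Cage d has sum 10, leaving r5c2 = 5.
Cage g needs two cells with sum 6, which forces r1c1 = 4.
Cage g needs two cells with sum 6, which forces r1c2 = 2.
Row 1 now contains 2, which forces r1c4 = 5.
4 is placed in row 1, leaving r1c5 = 1.
Cage e's pair has sum 4, leaving r2c1 = 3.
Column 2 now contains 3; hence r2c2 = 1.
3 is placed in row 2, which forces r2c4 = 2.
Column 1 already has 3, which forces r3c1 = 1.
Column 2 now contains 1, which forces r3c2 = 4.
Column 4 already has 2; hence r3c4 = 3.
Row 3 already has 4, so r3c5 = 5.
2 is placed in row 4; hence r4c3 = 4.
2 is placed in row 2, which forces r2c3 = 5.
5 is placed in column 5; hence r2c5 = 4.
Row 3 now contains 5; hence r3c3 = 2.
The full grid is 4 2 3 5 1 / 3 1 5 2 4 / 1 4 2 3 5 / 5 3 4 1 2 / 2 5 1 4 3.

1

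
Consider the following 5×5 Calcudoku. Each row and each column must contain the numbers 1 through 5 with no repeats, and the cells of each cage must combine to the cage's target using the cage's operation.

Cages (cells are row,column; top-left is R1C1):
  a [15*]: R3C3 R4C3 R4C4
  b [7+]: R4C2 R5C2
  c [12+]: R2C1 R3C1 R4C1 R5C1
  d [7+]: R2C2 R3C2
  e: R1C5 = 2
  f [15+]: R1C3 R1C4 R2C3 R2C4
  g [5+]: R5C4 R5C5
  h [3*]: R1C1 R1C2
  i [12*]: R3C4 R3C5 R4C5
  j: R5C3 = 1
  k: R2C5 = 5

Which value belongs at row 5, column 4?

Cage e is given, leaving R1C5 = 2.
Cage k is a single given cell; hence R2C5 = 5.
Cage j is a single given cell, so R5C3 = 1.
The 3 cells of cage a must have product 15, leaving R4C4 = 1.
Cage g's pair has sum 5, which forces R5C4 = 2.
Cage g's pair has sum 5, which forces R5C5 = 3.
The 3 cells of cage i must have product 12, which forces R3C4 = 3.
The 3 cells of cage i must have product 12, which forces R3C5 = 1.
3 is placed in column 5; hence R4C5 = 4.
Cage f has sum 15, which forces R1C3 = 4.
Column 4 already has 3, so R1C4 = 5.
The 4 cells of cage c must have sum 12; hence R2C1 = 1.
Cage f needs sum 15; hence R2C3 = 2.
Column 4 already has 3, so R2C4 = 4.
Row 3 now contains 3, which forces R3C3 = 5.
The 3 cells of cage a must have product 15, leaving R4C3 = 3.
Column 1 already has 1, leaving R1C1 = 3.
Cage h's pair has product 3, which forces R1C2 = 1.
Row 2 already has 2, which forces R2C2 = 3.
Row 3 now contains 5; hence R3C2 = 4.
Row 4 now contains 3; hence R4C2 = 2.
Cage b needs two cells with sum 7, leaving R5C2 = 5.
4 is placed in row 3, so R3C1 = 2.
Row 4 now contains 2, which forces R4C1 = 5.
Row 5 already has 5; hence R5C1 = 4.
The full grid is 3 1 4 5 2 / 1 3 2 4 5 / 2 4 5 3 1 / 5 2 3 1 4 / 4 5 1 2 3.

2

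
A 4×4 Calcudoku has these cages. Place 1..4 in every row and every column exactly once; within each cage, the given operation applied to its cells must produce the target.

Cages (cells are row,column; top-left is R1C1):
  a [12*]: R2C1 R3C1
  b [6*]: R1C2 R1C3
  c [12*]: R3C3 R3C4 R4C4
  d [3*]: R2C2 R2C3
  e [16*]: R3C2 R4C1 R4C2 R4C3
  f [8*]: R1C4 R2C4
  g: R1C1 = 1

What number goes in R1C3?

2

Cage g is given, leaving R1C1 = 1.
The 4 cells of cage e must have product 16, leaving R3C2 = 2.
Column 2 now contains 2, which forces R1C2 = 3.
Cage b needs two cells with product 6, so R1C3 = 2.
Row 1 already has 2, so R1C4 = 4.
Column 2 now contains 3, which forces R2C2 = 1.
Row 2 already has 1, leaving R2C3 = 3.
4 is placed in column 4; hence R2C4 = 2.
Column 2 already has 1, leaving R4C2 = 4.
Row 4 now contains 4, leaving R4C3 = 1.
Row 4 already has 1, leaving R4C4 = 3.
Row 2 now contains 3, which forces R2C1 = 4.
The two cells of cage a must have product 12, leaving R3C1 = 3.
Column 3 now contains 1; hence R3C3 = 4.
Column 4 already has 3, so R3C4 = 1.
Row 4 now contains 4, leaving R4C1 = 2.
The full grid is 1 3 2 4 / 4 1 3 2 / 3 2 4 1 / 2 4 1 3.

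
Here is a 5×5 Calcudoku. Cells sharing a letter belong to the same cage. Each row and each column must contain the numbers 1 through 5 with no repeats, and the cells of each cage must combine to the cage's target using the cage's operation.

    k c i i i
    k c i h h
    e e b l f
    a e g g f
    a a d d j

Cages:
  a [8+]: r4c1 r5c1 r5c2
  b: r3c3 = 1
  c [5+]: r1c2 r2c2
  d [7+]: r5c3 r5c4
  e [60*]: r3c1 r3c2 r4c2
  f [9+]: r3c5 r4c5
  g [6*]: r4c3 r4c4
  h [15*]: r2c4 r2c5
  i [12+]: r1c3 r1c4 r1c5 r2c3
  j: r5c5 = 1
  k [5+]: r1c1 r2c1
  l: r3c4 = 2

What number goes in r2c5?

3

B is a freebie, leaving r3c3 = 1.
Cage l is a single given cell, so r3c4 = 2.
2 is placed in column 4, leaving r4c4 = 3.
Cage j is a single given cell, leaving r5c5 = 1.
3 is placed in column 4, leaving r2c4 = 5.
The two cells of cage h must have product 15, which forces r2c5 = 3.
3 is placed in row 4; hence r4c3 = 2.
Column 3 already has 2, leaving r5c3 = 3.
Column 4 already has 5, which forces r5c4 = 4.
Cage i needs sum 12, leaving r1c3 = 5.
Column 4 already has 4, so r1c4 = 1.
Cage i needs sum 12, which forces r1c5 = 2.
Column 3 already has 2, so r2c3 = 4.
2 is placed in row 4, which forces r4c1 = 1.
Cage k needs two cells with sum 5, which forces r1c1 = 3.
Row 1 already has 3, which forces r1c2 = 4.
Column 1 already has 1, so r2c1 = 2.
Row 2 already has 2, leaving r2c2 = 1.
4 is placed in column 2, which forces r4c2 = 5.
Row 4 already has 5; hence r4c5 = 4.
Column 1 now contains 2; hence r5c1 = 5.
Column 2 now contains 5, which forces r5c2 = 2.
Column 1 already has 5, so r3c1 = 4.
Column 2 now contains 5, which forces r3c2 = 3.
Column 5 already has 4, leaving r3c5 = 5.
Filled in: 3 4 5 1 2 / 2 1 4 5 3 / 4 3 1 2 5 / 1 5 2 3 4 / 5 2 3 4 1.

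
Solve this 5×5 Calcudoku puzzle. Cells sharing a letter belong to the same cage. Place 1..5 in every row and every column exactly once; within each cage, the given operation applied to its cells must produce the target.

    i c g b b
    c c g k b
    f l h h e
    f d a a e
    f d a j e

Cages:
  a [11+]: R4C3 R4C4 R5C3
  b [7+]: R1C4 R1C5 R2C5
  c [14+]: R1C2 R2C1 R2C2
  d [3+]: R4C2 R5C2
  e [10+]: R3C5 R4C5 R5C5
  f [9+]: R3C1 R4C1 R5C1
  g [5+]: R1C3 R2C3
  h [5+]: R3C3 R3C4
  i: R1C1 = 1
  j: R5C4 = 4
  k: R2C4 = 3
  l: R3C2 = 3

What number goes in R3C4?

Cage i is given, which forces R1C1 = 1.
The 3 cells of cage c must have sum 14, so R1C2 = 5.
Cage c has sum 14, so R2C1 = 5.
Cage c needs sum 14; hence R2C2 = 4.
K is a freebie, so R2C4 = 3.
Cage l is given; hence R3C2 = 3.
J is a freebie, leaving R5C4 = 4.
Column 4 already has 4, which forces R1C4 = 2.
The two cells of cage h must have sum 5; hence R3C3 = 4.
Cage h's pair has sum 5, which forces R3C4 = 1.
4 is placed in column 3, leaving R4C3 = 1.
Column 4 already has 2; hence R4C4 = 5.
4 is placed in column 3, leaving R1C3 = 3.
Row 1 now contains 3, leaving R1C5 = 4.
Column 3 already has 1, which forces R2C3 = 2.
Row 2 already has 2, so R2C5 = 1.
Row 3 now contains 4, leaving R3C1 = 2.
Row 3 now contains 2, which forces R3C5 = 5.
Cage f needs sum 9; hence R4C1 = 4.
1 is placed in row 4, so R4C2 = 2.
Row 4 already has 2, which forces R4C5 = 3.
Cage f has sum 9; hence R5C1 = 3.
Cage d's pair has sum 3; hence R5C2 = 1.
Cage a has sum 11, so R5C3 = 5.
3 is placed in column 5, which forces R5C5 = 2.
The full grid is 1 5 3 2 4 / 5 4 2 3 1 / 2 3 4 1 5 / 4 2 1 5 3 / 3 1 5 4 2.

1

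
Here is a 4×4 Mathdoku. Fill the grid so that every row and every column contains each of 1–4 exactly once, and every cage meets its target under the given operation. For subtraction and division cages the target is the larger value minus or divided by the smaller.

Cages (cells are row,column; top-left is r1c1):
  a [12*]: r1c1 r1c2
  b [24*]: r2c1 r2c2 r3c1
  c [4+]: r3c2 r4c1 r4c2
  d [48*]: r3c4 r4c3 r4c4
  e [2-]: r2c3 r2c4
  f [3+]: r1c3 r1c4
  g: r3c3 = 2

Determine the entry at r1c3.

1

Cage c needs sum 4, which forces r3c2 = 1.
Cage g is a single given cell, so r3c3 = 2.
Cage d needs product 48, which forces r3c4 = 4.
Cage c has sum 4, so r4c1 = 1.
Cage c has sum 4, which forces r4c2 = 2.
The 3 cells of cage d must have product 48; hence r4c3 = 4.
The 3 cells of cage d must have product 48; hence r4c4 = 3.
2 is placed in column 3; hence r1c3 = 1.
Cage f needs two cells with sum 3, which forces r1c4 = 2.
Cage b has product 24, which forces r2c1 = 2.
Cage b has product 24; hence r2c2 = 4.
Cage e's pair has difference 2, which forces r2c3 = 3.
Cage e's pair has difference 2, so r2c4 = 1.
Row 3 already has 4, which forces r3c1 = 3.
Column 1 now contains 3, so r1c1 = 4.
4 is placed in column 2; hence r1c2 = 3.
Filled in: 4 3 1 2 / 2 4 3 1 / 3 1 2 4 / 1 2 4 3.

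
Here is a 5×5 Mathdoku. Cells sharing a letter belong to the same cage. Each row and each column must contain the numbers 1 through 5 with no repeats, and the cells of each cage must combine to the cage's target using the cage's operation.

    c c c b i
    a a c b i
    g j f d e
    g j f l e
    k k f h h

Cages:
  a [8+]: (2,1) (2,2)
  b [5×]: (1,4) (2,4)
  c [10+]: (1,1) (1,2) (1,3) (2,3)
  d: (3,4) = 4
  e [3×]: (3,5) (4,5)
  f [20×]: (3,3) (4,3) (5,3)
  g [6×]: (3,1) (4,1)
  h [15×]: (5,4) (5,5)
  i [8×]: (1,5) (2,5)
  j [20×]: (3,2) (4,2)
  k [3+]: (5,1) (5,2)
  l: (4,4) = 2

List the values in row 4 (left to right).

Cage d is a single given cell, so (3,4) = 4.
Cage l is given, so (4,4) = 2.
The two cells of cage g must have product 6, which forces (3,1) = 2.
Row 3 already has 4, leaving (3,2) = 5.
Row 3 now contains 5, so (3,3) = 1.
1 is placed in row 3, so (3,5) = 3.
Row 4 already has 2, so (4,1) = 3.
Cage j's pair has product 20, leaving (4,2) = 4.
Row 4 now contains 4, which forces (4,3) = 5.
3 is placed in column 5; hence (4,5) = 1.
2 is placed in column 1, leaving (5,1) = 1.
1 is placed in row 5; hence (5,2) = 2.
Column 3 already has 5, which forces (5,3) = 4.
3 is placed in column 5, leaving (5,5) = 5.
Cage c needs sum 10; hence (1,1) = 4.
Cage c has sum 10, leaving (1,2) = 1.
Row 1 already has 1; hence (1,4) = 5.
Row 1 now contains 4, leaving (1,5) = 2.
Column 1 already has 3, which forces (2,1) = 5.
5 is placed in column 2, so (2,2) = 3.
Row 2 now contains 3, which forces (2,3) = 2.
Column 4 now contains 5, which forces (2,4) = 1.
2 is placed in column 5, so (2,5) = 4.
5 is placed in row 5; hence (5,4) = 3.
Row 1 now contains 2; hence (1,3) = 3.
The full grid is 4 1 3 5 2 / 5 3 2 1 4 / 2 5 1 4 3 / 3 4 5 2 1 / 1 2 4 3 5.

3 4 5 2 1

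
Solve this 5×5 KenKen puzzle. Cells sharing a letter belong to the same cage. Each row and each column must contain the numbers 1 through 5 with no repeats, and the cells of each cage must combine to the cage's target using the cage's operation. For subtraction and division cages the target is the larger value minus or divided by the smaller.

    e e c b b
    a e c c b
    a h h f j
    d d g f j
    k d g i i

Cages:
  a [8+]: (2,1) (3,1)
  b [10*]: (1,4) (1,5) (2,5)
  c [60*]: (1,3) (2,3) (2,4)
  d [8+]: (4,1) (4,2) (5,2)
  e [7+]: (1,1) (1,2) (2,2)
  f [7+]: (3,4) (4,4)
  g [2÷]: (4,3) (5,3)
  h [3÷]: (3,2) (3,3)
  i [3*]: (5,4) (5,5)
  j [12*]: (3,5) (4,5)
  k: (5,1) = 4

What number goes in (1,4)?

Cage k is given; hence (5,1) = 4.
In row 3, 2 can only go at (3,4), so (3,4) = 2.
Cage f needs two cells with sum 7, leaving (4,4) = 5.
5 is placed in column 4, so (1,4) = 1.
Column 4 now contains 1, which forces (5,4) = 3.
3 is placed in row 5, leaving (5,5) = 1.
Cage e needs sum 7, leaving (1,1) = 2.
Row 1 already has 2, leaving (1,5) = 5.
3 is placed in column 4, leaving (2,4) = 4.
Column 5 now contains 5, leaving (2,5) = 2.
2 is placed in column 1, so (4,1) = 1.
Row 4 now contains 1; hence (4,3) = 4.
Row 4 now contains 4, so (4,5) = 3.
1 is placed in row 5, which forces (5,3) = 2.
Cage e needs sum 7, which forces (1,2) = 4.
Row 1 already has 5, leaving (1,3) = 3.
Row 2 already has 2, which forces (2,2) = 1.
The 3 cells of cage c must have product 60; hence (2,3) = 5.
Column 2 already has 1, leaving (3,2) = 3.
Column 3 now contains 3; hence (3,3) = 1.
Column 5 now contains 3, so (3,5) = 4.
Row 4 now contains 4, leaving (4,2) = 2.
Row 5 already has 2, leaving (5,2) = 5.
5 is placed in row 2, leaving (2,1) = 3.
Row 3 now contains 3; hence (3,1) = 5.
Filled in: 2 4 3 1 5 / 3 1 5 4 2 / 5 3 1 2 4 / 1 2 4 5 3 / 4 5 2 3 1.

1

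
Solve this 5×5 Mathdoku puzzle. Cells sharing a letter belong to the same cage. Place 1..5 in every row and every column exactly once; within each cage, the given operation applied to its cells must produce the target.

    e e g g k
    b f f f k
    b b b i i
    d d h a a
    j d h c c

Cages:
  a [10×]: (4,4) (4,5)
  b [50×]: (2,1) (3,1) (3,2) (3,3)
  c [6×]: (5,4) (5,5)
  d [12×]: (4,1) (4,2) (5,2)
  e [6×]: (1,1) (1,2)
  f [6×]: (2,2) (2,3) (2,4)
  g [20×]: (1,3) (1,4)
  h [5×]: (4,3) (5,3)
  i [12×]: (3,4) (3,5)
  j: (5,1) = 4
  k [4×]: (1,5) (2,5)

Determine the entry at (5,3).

Cage b needs product 50, which forces (2,1) = 5.
Cage j is given, so (5,1) = 4.
In row 1, 1 can only go at (1,5), so (1,5) = 1.
1 is placed in column 5, which forces (2,5) = 4.
4 is placed in column 5, which forces (3,5) = 3.
Column 5 already has 3; hence (5,5) = 2.
Row 3 already has 3; hence (3,4) = 4.
The 3 cells of cage d must have product 12, leaving (4,2) = 4.
Cage a's pair has product 10; hence (4,4) = 2.
Column 5 already has 2, leaving (4,5) = 5.
Row 5 already has 2, which forces (5,4) = 3.
The two cells of cage g must have product 20, leaving (1,3) = 4.
Column 4 now contains 4, so (1,4) = 5.
3 is placed in column 4, which forces (2,4) = 1.
Cage d needs product 12; hence (4,1) = 3.
Row 4 already has 5, so (4,3) = 1.
3 is placed in row 5, leaving (5,2) = 1.
The two cells of cage h must have product 5, which forces (5,3) = 5.
Column 1 now contains 3, which forces (1,1) = 2.
Cage e's pair has product 6, so (1,2) = 3.
Column 2 already has 3; hence (2,2) = 2.
Row 2 already has 2; hence (2,3) = 3.
The 4 cells of cage b must have product 50, which forces (3,1) = 1.
The 4 cells of cage b must have product 50, leaving (3,2) = 5.
Column 3 now contains 5, so (3,3) = 2.
Filled in: 2 3 4 5 1 / 5 2 3 1 4 / 1 5 2 4 3 / 3 4 1 2 5 / 4 1 5 3 2.

5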